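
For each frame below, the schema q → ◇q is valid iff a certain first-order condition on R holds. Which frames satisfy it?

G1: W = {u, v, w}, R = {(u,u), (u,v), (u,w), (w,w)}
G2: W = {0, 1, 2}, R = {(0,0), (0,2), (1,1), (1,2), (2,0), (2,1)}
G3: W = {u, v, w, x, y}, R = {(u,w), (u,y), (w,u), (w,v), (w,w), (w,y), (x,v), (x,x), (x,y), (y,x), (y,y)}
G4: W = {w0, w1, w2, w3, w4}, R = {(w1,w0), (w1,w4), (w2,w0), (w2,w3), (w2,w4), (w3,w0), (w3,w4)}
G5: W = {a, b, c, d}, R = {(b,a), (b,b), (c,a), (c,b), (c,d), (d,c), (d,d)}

This is the axiom for reflexivity; its first-order frame correspondent is ∀x Rxx.
G1: fails — world v does not see itself.
G2: fails — world 2 does not see itself.
G3: fails — world u does not see itself.
G4: fails — world w0 does not see itself.
G5: fails — world a does not see itself.

none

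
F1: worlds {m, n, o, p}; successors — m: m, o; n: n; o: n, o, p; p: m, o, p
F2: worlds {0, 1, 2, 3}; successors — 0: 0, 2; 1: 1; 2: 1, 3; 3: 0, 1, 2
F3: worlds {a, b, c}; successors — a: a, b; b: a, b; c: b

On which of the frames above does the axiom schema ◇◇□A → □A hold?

Frame correspondent (Sahlqvist): ∀x ∀y ∀z ((xR²y ∧ xRz) → ∃w (yRw ∧ z = w)) — i.e. a generalized confluence (Geach) condition.
F1: fails — mR²n, mRm but no w with nRw and m=w.
F2: fails — 0R²1, 0R0 but no w with 1Rw and 0=w.
F3: ✓.

F3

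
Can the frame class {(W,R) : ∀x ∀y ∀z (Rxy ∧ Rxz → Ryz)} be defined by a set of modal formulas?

This is a Sahlqvist condition; the 5 axiom ◇q → □◇q defines it.
Suppose ◇q→□◇q is valid. Take Rxy, Rxz and set V(q)={y}. Then ◇q at x, so □◇q at x, so ◇q at z, so some w with Rzw has q; w=y, i.e. Rzy. By symmetry of the argument, Ryz.

Yes, by ◇q → □◇q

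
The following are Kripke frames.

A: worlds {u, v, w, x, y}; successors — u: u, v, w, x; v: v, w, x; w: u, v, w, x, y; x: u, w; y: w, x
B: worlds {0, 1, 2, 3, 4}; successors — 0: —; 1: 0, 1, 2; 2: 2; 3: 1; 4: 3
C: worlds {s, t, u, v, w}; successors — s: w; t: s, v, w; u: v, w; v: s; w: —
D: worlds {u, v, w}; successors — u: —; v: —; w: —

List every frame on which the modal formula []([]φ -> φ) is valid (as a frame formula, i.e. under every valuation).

D

This is the axiom for shift-reflexivity; its first-order frame correspondent is forall x forall y (Rxy -> Ryy).
A: fails — Rwx but not Rxx.
B: fails — R10 but not R00.
C: fails — Ruv but not Rvv.
D: satisfies the condition.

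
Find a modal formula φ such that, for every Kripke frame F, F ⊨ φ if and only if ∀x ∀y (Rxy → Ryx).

A defining formula is ψ → □◇ψ (the B axiom).
Suppose ψ→□◇ψ is valid. Take Rxy and set V(ψ)={x}. Then ψ at x, so □◇ψ at x, so ◇ψ at y, so some z with Ryz has ψ; z=x, i.e. Ryx.

ψ → □◇ψ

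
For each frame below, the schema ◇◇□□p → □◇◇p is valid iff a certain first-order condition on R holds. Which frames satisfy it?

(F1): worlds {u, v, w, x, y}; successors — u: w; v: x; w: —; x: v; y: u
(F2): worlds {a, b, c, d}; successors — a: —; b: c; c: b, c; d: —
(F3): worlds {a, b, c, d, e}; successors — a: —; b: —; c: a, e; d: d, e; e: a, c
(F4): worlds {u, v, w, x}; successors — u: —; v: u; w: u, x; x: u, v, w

(F2)

The schema corresponds to a generalized confluence (Geach) condition: ∀x ∀y ∀z ((xR²y ∧ xRz) → ∃w (yR²w ∧ zR²w)).
(F1): fails — vR²v, vRx but no t with vR²t and xR²t.
(F2): satisfies the condition.
(F3): fails — cR²a, cRa but no w with aR²w and aR²w.
(F4): fails — wR²u, wRu but no t with uR²t and uR²t.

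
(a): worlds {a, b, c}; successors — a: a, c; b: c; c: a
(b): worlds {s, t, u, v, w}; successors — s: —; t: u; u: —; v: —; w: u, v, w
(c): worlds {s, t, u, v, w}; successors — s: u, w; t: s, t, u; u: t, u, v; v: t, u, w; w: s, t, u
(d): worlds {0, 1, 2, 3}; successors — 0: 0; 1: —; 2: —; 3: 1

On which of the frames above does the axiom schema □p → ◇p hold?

(a), (c)

The schema corresponds to seriality: ∀x ∃y Rxy.
(a): holds.
(b): fails — world s has no successor.
(c): holds.
(d): fails — world 1 has no successor.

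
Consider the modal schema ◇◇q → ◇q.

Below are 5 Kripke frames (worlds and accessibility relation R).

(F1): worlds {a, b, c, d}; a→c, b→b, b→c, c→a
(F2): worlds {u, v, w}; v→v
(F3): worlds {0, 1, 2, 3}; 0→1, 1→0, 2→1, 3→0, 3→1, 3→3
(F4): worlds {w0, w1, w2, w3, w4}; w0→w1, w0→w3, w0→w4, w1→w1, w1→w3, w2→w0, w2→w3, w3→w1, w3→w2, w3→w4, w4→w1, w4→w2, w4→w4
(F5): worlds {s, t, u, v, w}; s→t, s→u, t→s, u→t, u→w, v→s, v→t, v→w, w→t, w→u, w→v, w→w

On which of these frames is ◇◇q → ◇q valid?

(F2)

This is the axiom for transitivity; its first-order frame correspondent is ∀x ∀y ∀z (Rxy ∧ Ryz → Rxz).
(F1): fails — Rac and Rca but not Raa.
(F2): satisfies the condition.
(F3): fails — R10 and R01 but not R11.
(F4): fails — Rw0w4 and Rw4w2 but not Rw0w2.
(F5): fails — Rwt and Rts but not Rws.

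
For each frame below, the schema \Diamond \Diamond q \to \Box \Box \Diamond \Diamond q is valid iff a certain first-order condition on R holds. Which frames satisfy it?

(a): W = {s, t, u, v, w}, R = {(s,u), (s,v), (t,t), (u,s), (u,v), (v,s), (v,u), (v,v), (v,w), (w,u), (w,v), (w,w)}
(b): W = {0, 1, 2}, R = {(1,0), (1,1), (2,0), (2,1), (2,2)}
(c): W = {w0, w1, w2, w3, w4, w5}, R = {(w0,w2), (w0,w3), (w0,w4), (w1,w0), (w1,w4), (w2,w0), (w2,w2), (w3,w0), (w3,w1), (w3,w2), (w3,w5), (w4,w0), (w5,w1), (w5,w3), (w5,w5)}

This is the axiom for a generalized confluence (Geach) condition; its first-order frame correspondent is \forall x \forall y \forall z ((x R^2 y \wedge x R^2 z) \to \exists w (y = w \wedge z R^2 w)).
(a): satisfies the condition.
(b): fails — 1R²0, 1R²0 but no w with 0=w and 0R²w.
(c): fails — w0R²w1, w0R²w1 but no w with w1=w and w1R²w.
Valid on: (a).

(a)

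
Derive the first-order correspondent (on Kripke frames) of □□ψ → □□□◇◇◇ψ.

∀x ∀z (xR³z → ∃w (xR²w ∧ zR³w))

This is a Sahlqvist (Geach-type) schema ◇^0□^2ψ → □^3◇^3ψ.
Minimal-valuation argument: fix x; take any y with xR^0y and any z with xR^3z. Set V(ψ) to the set of worlds R-reachable from y in exactly 2 steps. Then □^2ψ holds at y, so the antecedent holds at x; validity forces ◇^3ψ at z, giving a w with zR^3w and yR^2w.
First-order correspondent: ∀x ∀z (xR³z → ∃w (xR²w ∧ zR³w)).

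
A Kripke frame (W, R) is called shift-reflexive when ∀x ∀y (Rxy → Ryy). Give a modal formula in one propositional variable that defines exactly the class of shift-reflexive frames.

A defining formula is □(□q → q) (the T□ axiom).
Suppose □(□q→q) is valid. Take Rxy and set V(q)={w : Ryw}. Then at y, □q holds; since □(□q→q) at x, □q→q at y, so q at y, i.e. Ryy.

□(□q → q)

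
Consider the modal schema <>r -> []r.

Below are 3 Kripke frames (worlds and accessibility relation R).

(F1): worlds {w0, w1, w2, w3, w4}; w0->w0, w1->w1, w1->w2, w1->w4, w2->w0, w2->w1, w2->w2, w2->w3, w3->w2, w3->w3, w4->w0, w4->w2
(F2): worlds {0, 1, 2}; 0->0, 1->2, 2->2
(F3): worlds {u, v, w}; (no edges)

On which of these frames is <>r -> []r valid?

(F2), (F3)

The schema corresponds to partial functionality: forall x forall y forall z (Rxy & Rxz -> y = z).
(F1): fails — w1 sees both w1 and w2.
(F2): satisfies the condition.
(F3): satisfies the condition.
Valid on: (F2), (F3).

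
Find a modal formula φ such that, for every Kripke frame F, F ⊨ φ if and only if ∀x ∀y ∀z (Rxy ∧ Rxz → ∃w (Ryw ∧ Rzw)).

This is convergence; the standard corresponding axiom is .2: ◇□p → □◇p.

◇□p → □◇p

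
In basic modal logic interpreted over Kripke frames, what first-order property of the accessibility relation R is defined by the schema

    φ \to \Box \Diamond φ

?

symmetry: \forall x \forall y (Rxy \to Ryx)

This schema is the B axiom.
It corresponds to symmetry: \forall x \forall y (Rxy \to Ryx).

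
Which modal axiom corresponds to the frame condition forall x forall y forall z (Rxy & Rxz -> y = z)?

◇q → □q

This is partial functionality; the standard corresponding axiom is CD: ◇q → □q.
Suppose ◇q→□q is valid. Take Rxy, Rxz and set V(q)={y}. Then ◇q at x, so □q at x, so q at z, i.e. z=y.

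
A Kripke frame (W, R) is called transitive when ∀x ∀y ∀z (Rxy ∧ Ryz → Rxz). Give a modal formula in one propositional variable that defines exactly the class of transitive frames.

The condition is transitivity. The 4 schema □q → □□q defines it.
Suppose □q→□□q is valid. Take Rxy, Ryz and set V(q)={w : Rxw}. Then □q at x, so □□q at x, so □q at y, so q at z, i.e. Rxz.

□q → □□q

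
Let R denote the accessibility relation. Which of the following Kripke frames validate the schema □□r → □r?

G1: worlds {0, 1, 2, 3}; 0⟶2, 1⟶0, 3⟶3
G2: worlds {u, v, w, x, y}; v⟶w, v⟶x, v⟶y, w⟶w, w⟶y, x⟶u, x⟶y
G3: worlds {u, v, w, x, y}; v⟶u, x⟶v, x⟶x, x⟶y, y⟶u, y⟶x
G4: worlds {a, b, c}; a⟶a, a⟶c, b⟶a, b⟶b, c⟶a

Frame correspondent (Sahlqvist): ∀x ∀y (Rxy → ∃z (Rxz ∧ Rzy)) — i.e. density.
G1: fails — R10 but no z with R1z and Rz0.
G2: fails — Rvx but no z with Rvz and Rzx.
G3: fails — Rvu but no z with Rvz and Rzu.
G4: holds.
Valid on: G4.

G4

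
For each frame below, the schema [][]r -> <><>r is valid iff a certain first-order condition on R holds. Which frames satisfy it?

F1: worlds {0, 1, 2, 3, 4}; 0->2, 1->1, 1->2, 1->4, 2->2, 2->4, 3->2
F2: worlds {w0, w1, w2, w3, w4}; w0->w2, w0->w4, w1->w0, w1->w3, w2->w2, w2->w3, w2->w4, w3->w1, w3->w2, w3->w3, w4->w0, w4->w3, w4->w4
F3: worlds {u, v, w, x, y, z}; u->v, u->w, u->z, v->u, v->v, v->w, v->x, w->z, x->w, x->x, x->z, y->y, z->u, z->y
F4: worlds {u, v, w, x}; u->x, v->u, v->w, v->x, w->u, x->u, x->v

Frame correspondent (Sahlqvist): forall x exists w (x R^2 w & x R^2 w) — i.e. a generalized confluence (Geach) condition.
F1: fails — at 4 but no w with 4R²w and 4R²w.
F2: ✓.
F3: ✓.
F4: ✓.
Valid on: F2, F3, F4.

F2, F3, F4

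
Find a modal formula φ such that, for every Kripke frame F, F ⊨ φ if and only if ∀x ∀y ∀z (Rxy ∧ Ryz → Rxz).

The condition is transitivity. The 4 schema □s → □□s defines it.

□s → □□s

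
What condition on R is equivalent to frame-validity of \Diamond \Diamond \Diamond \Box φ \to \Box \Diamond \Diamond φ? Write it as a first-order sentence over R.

This is a Sahlqvist (Geach-type) schema ◇^3□^1φ → □^1◇^2φ.
First-order correspondent: \forall x \forall y \forall z ((x R^3 y \wedge xRz) \to \exists w (yRw \wedge z R^2 w)).

\forall x \forall y \forall z ((x R^3 y \wedge xRz) \to \exists w (yRw \wedge z R^2 w))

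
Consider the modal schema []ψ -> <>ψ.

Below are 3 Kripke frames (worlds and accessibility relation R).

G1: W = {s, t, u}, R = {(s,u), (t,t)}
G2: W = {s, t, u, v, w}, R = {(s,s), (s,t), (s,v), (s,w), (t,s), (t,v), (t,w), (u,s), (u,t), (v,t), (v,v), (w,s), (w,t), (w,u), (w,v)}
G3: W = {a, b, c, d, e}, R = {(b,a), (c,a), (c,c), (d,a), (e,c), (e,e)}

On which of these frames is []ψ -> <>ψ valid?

This is the axiom for seriality; its first-order frame correspondent is forall x exists y Rxy.
G1: fails — world u has no successor.
G2: holds.
G3: fails — world a has no successor.
Valid on: G2.

G2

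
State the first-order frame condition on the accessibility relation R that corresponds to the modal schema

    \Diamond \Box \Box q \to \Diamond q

This is a Sahlqvist (Geach-type) schema ◇^1□^2q → □^0◇^1q.
Minimal-valuation argument: fix x; take any y with xR^1y and any z with xR^0z. Set V(q) to the set of worlds R-reachable from y in exactly 2 steps. Then □^2q holds at y, so the antecedent holds at x; validity forces ◇^1q at z, giving a w with zR^1w and yR^2w.
First-order correspondent: \forall x \forall y (xRy \to \exists w (y R^2 w \wedge xRw)).

\forall x \forall y (xRy \to \exists w (y R^2 w \wedge xRw))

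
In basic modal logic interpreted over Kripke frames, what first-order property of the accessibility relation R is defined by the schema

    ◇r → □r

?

Partial functionality

Suppose ◇r→□r is valid. Take Rxy, Rxz and set V(r)={y}. Then ◇r at x, so □r at x, so r at z, i.e. z=y.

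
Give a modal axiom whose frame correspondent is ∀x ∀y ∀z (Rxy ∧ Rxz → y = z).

◇r → □r

This is partial functionality; the standard corresponding axiom is CD: ◇r → □r.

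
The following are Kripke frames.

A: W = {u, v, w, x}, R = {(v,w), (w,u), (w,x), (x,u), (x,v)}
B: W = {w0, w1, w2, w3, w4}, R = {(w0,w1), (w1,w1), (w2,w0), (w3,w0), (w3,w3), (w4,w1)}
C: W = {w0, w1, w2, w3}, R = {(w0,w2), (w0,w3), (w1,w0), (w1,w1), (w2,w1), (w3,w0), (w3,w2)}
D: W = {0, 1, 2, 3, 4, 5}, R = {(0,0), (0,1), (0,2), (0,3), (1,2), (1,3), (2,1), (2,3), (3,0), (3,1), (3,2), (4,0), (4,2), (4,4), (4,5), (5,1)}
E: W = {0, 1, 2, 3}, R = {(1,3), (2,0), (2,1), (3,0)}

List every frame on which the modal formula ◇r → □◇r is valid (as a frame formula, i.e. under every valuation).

none

Frame correspondent (Sahlqvist): ∀x ∀y ∀z (Rxy ∧ Rxz → Ryz) — i.e. the Euclidean property.
A: fails — Rvw and Rvw but not Rww.
B: fails — Rw2w0 and Rw2w0 but not Rw0w0.
C: fails — Rw0w2 and Rw0w2 but not Rw2w2.
D: fails — R02 and R00 but not R20.
E: fails — R13 and R13 but not R33.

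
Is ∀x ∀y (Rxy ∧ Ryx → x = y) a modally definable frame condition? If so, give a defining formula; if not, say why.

If a class were modally definable it would be closed under surjective bounded morphisms (Goldblatt–Thomason).
The 4-cycle (worlds w0,w1,w2,w3 with w0→w1→w2→w3→w0) is antisymmetric. Sending even-indexed worlds to • and odd-indexed worlds to ∘ is a surjective bounded morphism onto the two-world frame with •↔∘, which is not antisymmetric.
Hence antisymmetry is not modally definable.

No — not modally definable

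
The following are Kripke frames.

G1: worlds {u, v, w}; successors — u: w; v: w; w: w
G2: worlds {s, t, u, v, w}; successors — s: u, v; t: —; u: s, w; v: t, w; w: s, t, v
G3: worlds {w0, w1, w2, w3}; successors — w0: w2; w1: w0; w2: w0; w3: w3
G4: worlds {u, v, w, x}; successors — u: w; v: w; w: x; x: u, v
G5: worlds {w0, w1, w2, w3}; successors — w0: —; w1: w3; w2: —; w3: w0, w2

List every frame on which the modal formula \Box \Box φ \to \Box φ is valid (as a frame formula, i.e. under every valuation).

G1

The schema corresponds to density: \forall x \forall y (Rxy \to \exists z (Rxz \wedge Rzy)).
G1: ✓.
G2: fails — Ruw but no z with Ruz and Rzw.
G3: fails — Rw0w2 but no z with Rw0z and Rzw2.
G4: fails — Ruw but no z with Ruz and Rzw.
G5: fails — Rw3w2 but no z with Rw3z and Rzw2.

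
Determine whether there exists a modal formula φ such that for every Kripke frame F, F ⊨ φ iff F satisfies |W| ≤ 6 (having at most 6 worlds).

Any modally definable frame class is closed under disjoint unions.
Any modal formula valid on each of 7 disjoint one-world frames is valid on their disjoint union (validity is preserved under disjoint unions). Each one-world frame has |W|=1≤6, but the union has |W|=7.
So the class is not modally definable.

No — not modally definable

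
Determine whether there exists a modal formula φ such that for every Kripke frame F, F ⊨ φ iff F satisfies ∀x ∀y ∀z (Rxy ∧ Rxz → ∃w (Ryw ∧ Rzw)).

This is a Sahlqvist condition; the .2 axiom ◇□q → □◇q defines it.
Suppose ◇□q→□◇q is valid. Take Rxy, Rxz and set V(q)={w : Ryw}. Then □q at y so ◇□q at x, so □◇q at x, so ◇q at z, giving w with Rzw and Ryw.

Yes, by ◇□q → □◇q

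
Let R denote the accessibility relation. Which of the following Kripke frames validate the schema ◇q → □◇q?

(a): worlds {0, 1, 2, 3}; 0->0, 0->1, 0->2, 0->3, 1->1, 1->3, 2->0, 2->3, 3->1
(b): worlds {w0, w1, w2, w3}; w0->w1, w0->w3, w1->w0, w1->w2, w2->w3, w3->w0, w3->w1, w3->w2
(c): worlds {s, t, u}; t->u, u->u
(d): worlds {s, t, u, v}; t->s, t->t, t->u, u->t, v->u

Frame correspondent (Sahlqvist): ∀x ∀y ∀z (Rxy ∧ Rxz → Ryz) — i.e. the Euclidean property.
(a): fails — R02 and R02 but not R22.
(b): fails — Rw0w1 and Rw0w1 but not Rw1w1.
(c): holds.
(d): fails — Rts and Rts but not Rss.
Valid on: (c).

(c)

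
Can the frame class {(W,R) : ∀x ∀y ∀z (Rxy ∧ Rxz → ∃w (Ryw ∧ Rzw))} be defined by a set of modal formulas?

The condition is convergence. A defining modal formula is ◇□q → □◇q.
Suppose ◇□q→□◇q is valid. Take Rxy, Rxz and set V(q)={w : Ryw}. Then □q at y so ◇□q at x, so □◇q at x, so ◇q at z, giving w with Rzw and Ryw.

Yes, by ◇□q → □◇q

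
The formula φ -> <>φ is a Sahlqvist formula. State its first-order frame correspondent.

Reflexivity

Equivalently (dual form): □φ → φ.
Suppose □φ→φ is valid. At any x set V(φ)={w : Rxw}. Then □φ holds at x, so φ holds at x, i.e. Rxx.
The converse is a direct semantic check.
Frame condition: forall x Rxx.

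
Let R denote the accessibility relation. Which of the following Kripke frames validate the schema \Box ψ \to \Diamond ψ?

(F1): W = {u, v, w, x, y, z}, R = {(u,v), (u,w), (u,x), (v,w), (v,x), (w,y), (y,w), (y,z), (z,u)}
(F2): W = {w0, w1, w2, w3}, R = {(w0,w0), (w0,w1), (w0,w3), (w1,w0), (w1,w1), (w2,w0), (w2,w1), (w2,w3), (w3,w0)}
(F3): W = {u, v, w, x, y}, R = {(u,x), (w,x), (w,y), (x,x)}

(F2)

The schema corresponds to seriality: \forall x \exists y Rxy.
(F1): fails — world x has no successor.
(F2): condition met.
(F3): fails — world v has no successor.
Valid on: (F2).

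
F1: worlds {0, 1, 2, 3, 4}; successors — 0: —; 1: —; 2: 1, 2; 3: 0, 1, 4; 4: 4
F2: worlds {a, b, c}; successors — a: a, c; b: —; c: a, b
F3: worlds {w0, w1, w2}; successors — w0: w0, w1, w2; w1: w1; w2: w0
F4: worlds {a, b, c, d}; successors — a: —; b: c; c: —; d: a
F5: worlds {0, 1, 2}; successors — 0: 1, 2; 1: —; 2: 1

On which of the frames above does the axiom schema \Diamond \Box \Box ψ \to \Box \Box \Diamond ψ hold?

F4

This is the axiom for a generalized confluence (Geach) condition; its first-order frame correspondent is \forall x \forall y \forall z ((xRy \wedge x R^2 z) \to \exists w (y R^2 w \wedge zRw)).
F1: fails — 2R1, 2R²1 but no w with 1R²w and 1Rw.
F2: fails — aRa, aR²b but no w with aR²w and bRw.
F3: fails — w0Rw1, w0R²w2 but no w with w1R²w and w2Rw.
F4: satisfies the condition.
F5: fails — 0R1, 0R²1 but no w with 1R²w and 1Rw.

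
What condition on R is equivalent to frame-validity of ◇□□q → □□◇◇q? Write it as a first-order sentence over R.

This is a Sahlqvist (Geach-type) schema ◇^1□^2q → □^2◇^2q.
Minimal-valuation argument: fix x; take any y with xR^1y and any z with xR^2z. Set V(q) to the set of worlds R-reachable from y in exactly 2 steps. Then □^2q holds at y, so the antecedent holds at x; validity forces ◇^2q at z, giving a w with zR^2w and yR^2w.
First-order correspondent: ∀x ∀y ∀z ((xRy ∧ xR²z) → ∃w (yR²w ∧ zR²w)).

∀x ∀y ∀z ((xRy ∧ xR²z) → ∃w (yR²w ∧ zR²w))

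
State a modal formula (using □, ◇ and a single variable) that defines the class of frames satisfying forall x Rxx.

□s → s

The condition is reflexivity. The T schema □s → s defines it.
Suppose □s→s is valid. At any x set V(s)={w : Rxw}. Then □s holds at x, so s holds at x, i.e. Rxx.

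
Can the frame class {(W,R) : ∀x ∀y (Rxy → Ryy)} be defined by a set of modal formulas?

Definable; □(□r → r) defines it

The condition is shift-reflexivity. A defining modal formula is □(□r → r).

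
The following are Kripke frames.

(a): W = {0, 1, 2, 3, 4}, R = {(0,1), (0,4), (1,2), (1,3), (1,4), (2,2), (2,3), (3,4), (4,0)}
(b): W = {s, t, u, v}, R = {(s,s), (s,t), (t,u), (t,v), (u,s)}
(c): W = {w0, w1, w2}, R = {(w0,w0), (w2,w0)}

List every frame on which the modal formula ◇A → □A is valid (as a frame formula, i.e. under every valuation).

Frame correspondent (Sahlqvist): ∀x ∀y ∀z (Rxy ∧ Rxz → y = z) — i.e. partial functionality.
(a): fails — 0 sees both 1 and 4.
(b): fails — s sees both s and t.
(c): condition met.

(c)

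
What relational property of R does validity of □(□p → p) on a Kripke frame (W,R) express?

Suppose □(□p→p) is valid. Take Rxy and set V(p)={w : Ryw}. Then at y, □p holds; since □(□p→p) at x, □p→p at y, so p at y, i.e. Ryy.
Conversely, on a frame with shift-reflexivity the schema holds at every world under every valuation.
Frame condition: ∀x ∀y (Rxy → Ryy).

shift-reflexivity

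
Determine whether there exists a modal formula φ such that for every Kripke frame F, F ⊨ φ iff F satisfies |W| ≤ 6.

If a class were modally definable it would be closed under disjoint unions (Goldblatt–Thomason).
Any modal formula valid on each of 7 disjoint one-world frames is valid on their disjoint union (validity is preserved under disjoint unions). Each one-world frame has |W|=1≤6, but the union has |W|=7.
Hence having at most 6 worlds is not modally definable.

Not modally definable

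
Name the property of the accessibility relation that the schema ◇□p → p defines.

Equivalently (dual form): p → □◇p.
Suppose p→□◇p is valid. Take Rxy and set V(p)={x}. Then p at x, so □◇p at x, so ◇p at y, so some z with Ryz has p; z=x, i.e. Ryx.

Symmetry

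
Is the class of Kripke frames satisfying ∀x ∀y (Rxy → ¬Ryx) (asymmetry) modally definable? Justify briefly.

Not definable by any modal formula

Any modally definable frame class is closed under surjective bounded morphisms.
The 5-cycle (worlds s,t,u,v,w with s→t→u→v→w→s) is asymmetric. Mapping every world to a single reflexive point • is a surjective bounded morphism, and the reflexive point is not asymmetric (R•• but asymmetry requires ¬R••).
So no modal formula (or set of formulas) defines exactly the asymmetric frames.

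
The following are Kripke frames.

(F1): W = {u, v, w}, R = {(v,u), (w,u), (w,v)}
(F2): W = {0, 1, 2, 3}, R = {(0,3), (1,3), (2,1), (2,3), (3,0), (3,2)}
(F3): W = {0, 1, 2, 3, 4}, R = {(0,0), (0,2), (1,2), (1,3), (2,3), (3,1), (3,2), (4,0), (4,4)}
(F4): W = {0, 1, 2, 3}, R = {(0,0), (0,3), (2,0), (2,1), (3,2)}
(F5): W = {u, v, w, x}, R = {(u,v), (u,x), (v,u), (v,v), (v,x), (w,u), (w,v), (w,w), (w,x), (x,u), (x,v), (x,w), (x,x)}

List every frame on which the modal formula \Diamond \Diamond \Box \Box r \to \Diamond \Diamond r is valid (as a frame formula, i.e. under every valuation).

This is the axiom for a generalized confluence (Geach) condition; its first-order frame correspondent is \forall x \forall y (x R^2 y \to \exists w (y R^2 w \wedge x R^2 w)).
(F1): fails — wR²u but no t with uR²t and wR²t.
(F2): fails — 3R²1 but no w with 1R²w and 3R²w.
(F3): ✓.
(F4): fails — 3R²1 but no w with 1R²w and 3R²w.
(F5): ✓.
Valid on: (F3), (F5).

(F3), (F5)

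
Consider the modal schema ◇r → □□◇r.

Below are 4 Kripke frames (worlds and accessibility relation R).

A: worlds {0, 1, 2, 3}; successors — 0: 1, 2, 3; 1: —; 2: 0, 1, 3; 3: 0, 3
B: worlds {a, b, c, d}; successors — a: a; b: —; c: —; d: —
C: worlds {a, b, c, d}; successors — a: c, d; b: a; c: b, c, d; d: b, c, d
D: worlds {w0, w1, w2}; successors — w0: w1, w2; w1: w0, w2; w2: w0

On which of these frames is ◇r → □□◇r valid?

This is the axiom for a generalized confluence (Geach) condition; its first-order frame correspondent is ∀x ∀y ∀z ((xRy ∧ xR²z) → ∃w (y = w ∧ zRw)).
A: fails — 0R1, 0R²1 but no w with 1=w and 1Rw.
B: ✓.
C: fails — aRc, aR²b but no w with c=w and bRw.
D: fails — w0Rw1, w0R²w2 but no w with w1=w and w2Rw.

B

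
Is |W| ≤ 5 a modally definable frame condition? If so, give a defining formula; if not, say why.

No — not modally definable

Any modally definable frame class is closed under disjoint unions.
Any modal formula valid on each of 6 disjoint one-world frames is valid on their disjoint union (validity is preserved under disjoint unions). Each one-world frame has |W|=1≤5, but the union has |W|=6.
So no modal formula (or set of formulas) defines exactly the |W|≤5 frames.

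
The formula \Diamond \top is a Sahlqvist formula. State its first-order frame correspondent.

◇⊤ holds at w iff w has a successor, so frame-validity of ◇⊤ is exactly seriality. Equivalently via □A → ◇A:
Suppose □A→◇A is valid. At any x set V(A)=W. Then □A at x, so ◇A at x, so x has a successor.
Conversely, on a frame with seriality the schema holds at every world under every valuation.
So the correspondent is seriality.

seriality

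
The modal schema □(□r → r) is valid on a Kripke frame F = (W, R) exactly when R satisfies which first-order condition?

shift-reflexivity

Suppose □(□r→r) is valid. Take Rxy and set V(r)={w : Ryw}. Then at y, □r holds; since □(□r→r) at x, □r→r at y, so r at y, i.e. Ryy.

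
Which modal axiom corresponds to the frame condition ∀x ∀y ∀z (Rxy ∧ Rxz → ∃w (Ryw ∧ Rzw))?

The condition is convergence. The .2 schema ◇□q → □◇q defines it.

◇□q → □◇q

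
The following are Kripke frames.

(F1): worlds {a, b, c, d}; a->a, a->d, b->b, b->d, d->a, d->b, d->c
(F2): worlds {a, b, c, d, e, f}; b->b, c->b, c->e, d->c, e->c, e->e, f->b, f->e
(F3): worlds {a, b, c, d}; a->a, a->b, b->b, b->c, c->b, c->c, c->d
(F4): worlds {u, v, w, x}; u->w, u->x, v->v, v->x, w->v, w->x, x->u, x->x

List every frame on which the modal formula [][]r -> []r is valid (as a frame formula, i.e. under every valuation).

The schema corresponds to density: forall x forall y (Rxy -> exists z (Rxz & Rzy)).
(F1): fails — Rdc but no z with Rdz and Rzc.
(F2): fails — Rdc but no z with Rdz and Rzc.
(F3): holds.
(F4): fails — Ruw but no z with Ruz and Rzw.
Valid on: (F3).

(F3)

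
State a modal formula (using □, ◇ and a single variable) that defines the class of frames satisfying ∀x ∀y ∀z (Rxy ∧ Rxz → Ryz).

◇ψ → □◇ψ

This is the Euclidean property; the standard corresponding axiom is 5: ◇ψ → □◇ψ.
Suppose ◇ψ→□◇ψ is valid. Take Rxy, Rxz and set V(ψ)={y}. Then ◇ψ at x, so □◇ψ at x, so ◇ψ at z, so some w with Rzw has ψ; w=y, i.e. Rzy. By symmetry of the argument, Ryz.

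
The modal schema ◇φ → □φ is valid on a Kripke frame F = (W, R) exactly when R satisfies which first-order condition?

Partial functionality

Suppose ◇φ→□φ is valid. Take Rxy, Rxz and set V(φ)={y}. Then ◇φ at x, so □φ at x, so φ at z, i.e. z=y.
Conversely, any frame satisfying ∀x ∀y ∀z (Rxy ∧ Rxz → y = z) validates the schema.
So the correspondent is partial functionality.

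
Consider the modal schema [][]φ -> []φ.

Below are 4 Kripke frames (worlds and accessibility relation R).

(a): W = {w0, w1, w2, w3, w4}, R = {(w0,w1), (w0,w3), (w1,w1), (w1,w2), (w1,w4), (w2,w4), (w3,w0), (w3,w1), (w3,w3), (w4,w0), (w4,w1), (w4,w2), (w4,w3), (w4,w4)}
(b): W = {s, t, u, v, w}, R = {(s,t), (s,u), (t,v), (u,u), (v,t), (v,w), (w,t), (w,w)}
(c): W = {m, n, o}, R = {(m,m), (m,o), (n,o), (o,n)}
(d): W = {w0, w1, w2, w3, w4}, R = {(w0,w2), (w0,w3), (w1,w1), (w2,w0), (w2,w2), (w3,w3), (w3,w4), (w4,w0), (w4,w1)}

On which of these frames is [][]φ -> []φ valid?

(a)

Frame correspondent (Sahlqvist): forall x forall y (Rxy -> exists z (Rxz & Rzy)) — i.e. density.
(a): ✓.
(b): fails — Rtv but no z with Rtz and Rzv.
(c): fails — Rno but no z with Rnz and Rzo.
(d): fails — Rw4w0 but no z with Rw4z and Rzw0.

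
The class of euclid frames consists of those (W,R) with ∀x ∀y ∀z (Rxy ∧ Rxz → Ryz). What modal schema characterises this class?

◇s → □◇s

A defining formula is ◇s → □◇s (the 5 axiom).
Suppose ◇s→□◇s is valid. Take Rxy, Rxz and set V(s)={y}. Then ◇s at x, so □◇s at x, so ◇s at z, so some w with Rzw has s; w=y, i.e. Rzy. By symmetry of the argument, Ryz.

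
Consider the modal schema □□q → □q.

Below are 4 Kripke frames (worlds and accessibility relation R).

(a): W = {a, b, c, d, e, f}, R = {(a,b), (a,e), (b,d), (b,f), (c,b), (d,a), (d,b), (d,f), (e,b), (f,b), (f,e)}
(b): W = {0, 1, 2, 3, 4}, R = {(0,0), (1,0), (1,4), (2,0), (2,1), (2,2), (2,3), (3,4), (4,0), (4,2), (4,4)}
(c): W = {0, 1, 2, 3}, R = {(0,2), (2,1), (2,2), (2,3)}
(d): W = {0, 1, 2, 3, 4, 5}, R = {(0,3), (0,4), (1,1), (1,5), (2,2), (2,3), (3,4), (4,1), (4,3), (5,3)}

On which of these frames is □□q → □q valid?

Frame correspondent (Sahlqvist): ∀x ∀y (Rxy → ∃z (Rxz ∧ Rzy)) — i.e. density.
(a): fails — Reb but no z with Rez and Rzb.
(b): satisfies the condition.
(c): satisfies the condition.
(d): fails — R34 but no z with R3z and Rz4.

(b), (c)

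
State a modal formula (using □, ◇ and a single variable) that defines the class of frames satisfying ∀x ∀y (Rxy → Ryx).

p → □◇p

This is symmetry; the standard corresponding axiom is B: p → □◇p.
Suppose p→□◇p is valid. Take Rxy and set V(p)={x}. Then p at x, so □◇p at x, so ◇p at y, so some z with Ryz has p; z=x, i.e. Ryx.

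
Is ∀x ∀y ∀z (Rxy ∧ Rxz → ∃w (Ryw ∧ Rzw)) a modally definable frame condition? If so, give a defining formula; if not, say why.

Yes — defined by ◇□q → □◇q

The condition is convergence. A defining modal formula is ◇□q → □◇q.
Suppose ◇□q→□◇q is valid. Take Rxy, Rxz and set V(q)={w : Ryw}. Then □q at y so ◇□q at x, so □◇q at x, so ◇q at z, giving w with Rzw and Ryw.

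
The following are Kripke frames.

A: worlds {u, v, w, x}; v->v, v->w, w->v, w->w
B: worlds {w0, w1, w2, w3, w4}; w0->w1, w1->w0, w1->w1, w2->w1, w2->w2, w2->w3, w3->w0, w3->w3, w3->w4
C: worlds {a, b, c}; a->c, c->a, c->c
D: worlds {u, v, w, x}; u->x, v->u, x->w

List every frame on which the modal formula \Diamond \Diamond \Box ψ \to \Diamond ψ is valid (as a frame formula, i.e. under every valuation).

The schema corresponds to a generalized confluence (Geach) condition: \forall x \forall y (x R^2 y \to \exists w (yRw \wedge xRw)).
A: satisfies the condition.
B: fails — w2R²w4 but no w with w4Rw and w2Rw.
C: satisfies the condition.
D: fails — uR²w but no t with wRt and uRt.

A, C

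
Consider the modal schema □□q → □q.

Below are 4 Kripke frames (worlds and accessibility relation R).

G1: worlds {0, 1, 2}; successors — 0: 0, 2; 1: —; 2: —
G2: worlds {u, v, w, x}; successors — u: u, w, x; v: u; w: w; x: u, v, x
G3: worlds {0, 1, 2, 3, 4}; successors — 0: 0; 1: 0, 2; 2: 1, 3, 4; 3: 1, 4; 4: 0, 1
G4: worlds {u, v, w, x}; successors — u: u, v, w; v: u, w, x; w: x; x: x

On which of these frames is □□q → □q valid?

G1, G2, G4

Frame correspondent (Sahlqvist): ∀x ∀y (Rxy → ∃z (Rxz ∧ Rzy)) — i.e. density.
G1: holds.
G2: holds.
G3: fails — R34 but no z with R3z and Rz4.
G4: holds.
Valid on: G1, G2, G4.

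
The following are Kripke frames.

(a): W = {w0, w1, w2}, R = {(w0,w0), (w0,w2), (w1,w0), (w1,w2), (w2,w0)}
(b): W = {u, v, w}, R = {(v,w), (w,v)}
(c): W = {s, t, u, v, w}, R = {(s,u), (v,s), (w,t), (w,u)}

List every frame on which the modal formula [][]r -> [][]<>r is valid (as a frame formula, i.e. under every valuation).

(a)

This is the axiom for a generalized confluence (Geach) condition; its first-order frame correspondent is forall x forall z (x R^2 z -> exists w (x R^2 w & zRw)).
(a): satisfies the condition.
(b): fails — vR²v but no t with vR²t and vRt.
(c): fails — vR²u but no w* with vR²w* and uRw*.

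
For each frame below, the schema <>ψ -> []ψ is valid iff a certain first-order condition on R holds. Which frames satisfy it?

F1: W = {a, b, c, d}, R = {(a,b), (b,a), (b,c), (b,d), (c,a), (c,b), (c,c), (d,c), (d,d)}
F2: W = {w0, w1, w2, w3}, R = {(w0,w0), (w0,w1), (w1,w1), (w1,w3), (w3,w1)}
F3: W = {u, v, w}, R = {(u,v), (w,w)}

This is the axiom for partial functionality; its first-order frame correspondent is forall x forall y forall z (Rxy & Rxz -> y = z).
F1: fails — b sees both a and c.
F2: fails — w0 sees both w0 and w1.
F3: holds.

F3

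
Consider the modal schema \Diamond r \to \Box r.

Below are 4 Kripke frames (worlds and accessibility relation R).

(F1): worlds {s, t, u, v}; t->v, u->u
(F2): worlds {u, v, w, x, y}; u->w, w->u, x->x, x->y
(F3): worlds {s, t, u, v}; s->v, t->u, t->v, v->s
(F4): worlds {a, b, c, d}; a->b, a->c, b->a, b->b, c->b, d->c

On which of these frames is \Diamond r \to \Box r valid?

Frame correspondent (Sahlqvist): \forall x \forall y \forall z (Rxy \wedge Rxz \to y = z) — i.e. partial functionality.
(F1): condition met.
(F2): fails — x sees both x and y.
(F3): fails — t sees both u and v.
(F4): fails — a sees both b and c.
Valid on: (F1).

(F1)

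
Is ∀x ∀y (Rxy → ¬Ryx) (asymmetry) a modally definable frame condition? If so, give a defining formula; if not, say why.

If a class were modally definable it would be closed under surjective bounded morphisms (Goldblatt–Thomason).
The 5-cycle (worlds w0,w1,w2,w3,w4 with w0→w1→w2→w3→w4→w0) is asymmetric. Mapping every world to a single reflexive point • is a surjective bounded morphism, and the reflexive point is not asymmetric (R•• but asymmetry requires ¬R••).
So no modal formula (or set of formulas) defines exactly the asymmetric frames.

No — not modally definable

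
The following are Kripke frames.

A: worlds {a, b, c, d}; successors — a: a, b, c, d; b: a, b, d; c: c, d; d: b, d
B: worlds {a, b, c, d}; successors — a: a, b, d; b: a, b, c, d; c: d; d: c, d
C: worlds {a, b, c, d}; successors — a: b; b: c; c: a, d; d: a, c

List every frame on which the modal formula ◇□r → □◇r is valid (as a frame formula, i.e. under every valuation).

This is the axiom for convergence; its first-order frame correspondent is ∀x ∀y ∀z (Rxy ∧ Rxz → ∃w (Ryw ∧ Rzw)).
A: condition met.
B: condition met.
C: fails — Rcd and Rca but d and a have no common successor.

A, B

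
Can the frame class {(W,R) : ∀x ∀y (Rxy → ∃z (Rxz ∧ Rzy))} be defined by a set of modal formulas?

Yes: it is density, defined by the C4 schema □□r → □r.
Suppose □□r→□r is valid. Take Rxy and set V(r)={w : xR²w}. Then □□r at x, so □r at x, so r at y, i.e. ∃z(Rxz∧Rzy).

Definable; □□r → □r defines it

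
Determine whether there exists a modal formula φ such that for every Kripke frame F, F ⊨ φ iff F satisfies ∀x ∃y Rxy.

Definable; □q → ◇q defines it

Yes: it is seriality, defined by the D schema □q → ◇q.
Suppose □q→◇q is valid. At any x set V(q)=W. Then □q at x, so ◇q at x, so x has a successor.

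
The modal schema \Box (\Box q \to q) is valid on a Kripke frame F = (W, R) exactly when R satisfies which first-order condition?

Suppose □(□q→q) is valid. Take Rxy and set V(q)={w : Ryw}. Then at y, □q holds; since □(□q→q) at x, □q→q at y, so q at y, i.e. Ryy.

shift-reflexivity: \forall x \forall y (Rxy \to Ryy)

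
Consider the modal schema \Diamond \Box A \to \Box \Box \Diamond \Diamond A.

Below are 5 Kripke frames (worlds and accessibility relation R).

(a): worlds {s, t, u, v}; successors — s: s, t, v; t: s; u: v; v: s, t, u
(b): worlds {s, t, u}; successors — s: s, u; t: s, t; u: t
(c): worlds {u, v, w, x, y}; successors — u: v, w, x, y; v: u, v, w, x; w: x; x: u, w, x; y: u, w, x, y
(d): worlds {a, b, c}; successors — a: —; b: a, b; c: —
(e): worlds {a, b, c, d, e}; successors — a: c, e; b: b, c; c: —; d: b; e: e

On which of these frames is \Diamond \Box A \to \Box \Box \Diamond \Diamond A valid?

(a), (b), (c)

This is the axiom for a generalized confluence (Geach) condition; its first-order frame correspondent is \forall x \forall y \forall z ((xRy \wedge x R^2 z) \to \exists w (yRw \wedge z R^2 w)).
(a): satisfies the condition.
(b): satisfies the condition.
(c): satisfies the condition.
(d): fails — bRa, bR²a but no w with aRw and aR²w.
(e): fails — aRc, aR²e but no w with cRw and eR²w.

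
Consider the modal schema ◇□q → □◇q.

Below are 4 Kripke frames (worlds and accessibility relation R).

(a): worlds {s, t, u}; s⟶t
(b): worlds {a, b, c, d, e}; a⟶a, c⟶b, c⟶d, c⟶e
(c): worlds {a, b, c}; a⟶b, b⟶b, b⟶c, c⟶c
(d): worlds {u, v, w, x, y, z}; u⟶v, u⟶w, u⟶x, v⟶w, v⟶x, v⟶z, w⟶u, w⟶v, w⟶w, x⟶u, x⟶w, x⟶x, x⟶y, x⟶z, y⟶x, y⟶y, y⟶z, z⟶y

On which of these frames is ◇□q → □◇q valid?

(c)

Frame correspondent (Sahlqvist): ∀x ∀y ∀z (Rxy ∧ Rxz → ∃w (Ryw ∧ Rzw)) — i.e. convergence.
(a): fails — Rst and Rst but t and t have no common successor.
(b): fails — Rcb and Rcb but b and b have no common successor.
(c): ✓.
(d): fails — Rvz and Rvw but z and w have no common successor.
Valid on: (c).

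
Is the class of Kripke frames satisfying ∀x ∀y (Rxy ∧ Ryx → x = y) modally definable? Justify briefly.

Not modally definable

If a class were modally definable it would be closed under surjective bounded morphisms (Goldblatt–Thomason).
The 4-cycle (worlds w0,w1,w2,w3 with w0→w1→w2→w3→w0) is antisymmetric. Sending even-indexed worlds to s and odd-indexed worlds to t is a surjective bounded morphism onto the two-world frame with s↔t, which is not antisymmetric.
So the class is not modally definable.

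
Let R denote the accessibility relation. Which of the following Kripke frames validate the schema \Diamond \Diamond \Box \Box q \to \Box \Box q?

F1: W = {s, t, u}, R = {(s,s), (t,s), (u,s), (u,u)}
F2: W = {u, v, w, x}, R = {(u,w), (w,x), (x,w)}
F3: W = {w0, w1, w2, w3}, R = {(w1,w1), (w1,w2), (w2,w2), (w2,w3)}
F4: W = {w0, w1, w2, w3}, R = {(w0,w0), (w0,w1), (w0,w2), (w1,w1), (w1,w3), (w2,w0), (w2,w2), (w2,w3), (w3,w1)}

F2

This is the axiom for a generalized confluence (Geach) condition; its first-order frame correspondent is \forall x \forall y \forall z ((x R^2 y \wedge x R^2 z) \to \exists w (y R^2 w \wedge z = w)).
F1: fails — uR²s, uR²u but no w with sR²w and u=w.
F2: condition met.
F3: fails — w1R²w2, w1R²w1 but no w with w2R²w and w1=w.
F4: fails — w0R²w1, w0R²w0 but no w with w1R²w and w0=w.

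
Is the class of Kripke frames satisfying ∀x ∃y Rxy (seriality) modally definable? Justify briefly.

Yes — defined by □r → ◇r

This is a Sahlqvist condition; the D axiom □r → ◇r defines it.
Suppose □r→◇r is valid. At any x set V(r)=W. Then □r at x, so ◇r at x, so x has a successor.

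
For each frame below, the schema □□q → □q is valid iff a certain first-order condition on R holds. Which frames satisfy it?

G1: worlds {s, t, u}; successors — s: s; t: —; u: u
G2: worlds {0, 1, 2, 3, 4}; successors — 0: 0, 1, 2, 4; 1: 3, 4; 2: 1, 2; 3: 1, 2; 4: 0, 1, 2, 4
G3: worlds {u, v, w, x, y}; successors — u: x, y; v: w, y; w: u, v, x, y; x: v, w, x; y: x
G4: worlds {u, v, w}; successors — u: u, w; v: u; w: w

This is the axiom for density; its first-order frame correspondent is ∀x ∀y (Rxy → ∃z (Rxz ∧ Rzy)).
G1: holds.
G2: fails — R13 but no z with R1z and Rz3.
G3: fails — Rwu but no z with Rwz and Rzu.
G4: holds.
Valid on: G1, G4.

G1, G4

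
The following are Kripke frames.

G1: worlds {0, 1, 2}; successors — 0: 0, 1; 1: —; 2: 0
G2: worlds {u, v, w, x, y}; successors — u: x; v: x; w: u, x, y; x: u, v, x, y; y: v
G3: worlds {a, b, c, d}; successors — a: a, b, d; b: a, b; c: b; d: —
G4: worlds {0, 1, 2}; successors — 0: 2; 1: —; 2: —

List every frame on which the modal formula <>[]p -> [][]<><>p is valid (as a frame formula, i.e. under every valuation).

G4

Frame correspondent (Sahlqvist): forall x forall y forall z ((xRy & x R^2 z) -> exists w (yRw & z R^2 w)) — i.e. a generalized confluence (Geach) condition.
G1: fails — 0R0, 0R²1 but no w with 0Rw and 1R²w.
G2: fails — wRy, wR²y but no t with yRt and yR²t.
G3: fails — aRa, aR²d but no w with aRw and dR²w.
G4: holds.
Valid on: G4.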